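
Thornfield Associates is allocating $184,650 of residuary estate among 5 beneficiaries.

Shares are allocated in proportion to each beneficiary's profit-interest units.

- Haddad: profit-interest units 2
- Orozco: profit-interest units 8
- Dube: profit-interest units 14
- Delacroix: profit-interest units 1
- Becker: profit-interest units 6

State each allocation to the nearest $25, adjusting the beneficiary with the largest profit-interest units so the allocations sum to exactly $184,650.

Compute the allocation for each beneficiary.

Haddad: $11,925 · Orozco: $47,650 · Dube: $83,375 · Delacroix: $5,950 · Becker: $35,750

Combined profit-interest units = 31.
Proportional shares: Haddad 2/31 × $184,650 = 11,912.90; Orozco 8/31 × $184,650 = 47,651.61; Dube 14/31 × $184,650 = 83,390.32; Delacroix 1/31 × $184,650 = 5,956.45; Becker 6/31 × $184,650 = 35,738.71.
Rounded to nearest $25: Haddad $11,925; Orozco $47,650; Dube $83,400; Delacroix $5,950; Becker $35,750. Sum = $184,675.
Difference $184,650 − $184,675 = −$25 applied to largest profit-interest units (Dube): Dube becomes $83,375.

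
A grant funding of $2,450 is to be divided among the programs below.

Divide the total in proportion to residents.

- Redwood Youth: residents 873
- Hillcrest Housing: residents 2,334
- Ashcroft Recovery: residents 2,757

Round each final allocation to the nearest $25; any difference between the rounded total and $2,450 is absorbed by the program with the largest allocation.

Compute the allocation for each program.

Redwood Youth: $350; Hillcrest Housing: $950; Ashcroft Recovery: $1,150

Sum of residents: 5,964.
Unrounded shares: Redwood Youth 873/5,964 × $2,450 = 358.63; Hillcrest Housing 2,334/5,964 × $2,450 = 958.80; Ashcroft Recovery 2,757/5,964 × $2,450 = 1,132.57.
After rounding ($25): Redwood Youth $350; Hillcrest Housing $950; Ashcroft Recovery $1,125. Sum = $2,425.
Difference $2,450 − $2,425 = +$25 applied to largest allocation (Ashcroft Recovery): Ashcroft Recovery becomes $1,150.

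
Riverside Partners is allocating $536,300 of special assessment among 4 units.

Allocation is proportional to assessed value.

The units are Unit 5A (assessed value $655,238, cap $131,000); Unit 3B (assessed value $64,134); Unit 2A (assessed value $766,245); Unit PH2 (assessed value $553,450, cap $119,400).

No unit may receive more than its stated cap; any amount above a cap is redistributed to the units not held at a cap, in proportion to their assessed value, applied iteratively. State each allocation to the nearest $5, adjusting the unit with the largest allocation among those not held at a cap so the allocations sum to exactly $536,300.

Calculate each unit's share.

Unit 5A: $131,000 · Unit 3B: $22,080 · Unit 2A: $263,820 · Unit PH2: $119,400

Assessed value total: 2,039,067.
Pro-rata shares before constraints: Unit 5A 172,335.75; Unit 3B 16,868.04; Unit 2A 201,531.97; Unit PH2 145,564.24.
Cap binds for Unit 5A ($131,000), Unit PH2 ($119,400); remaining pool $285,900 reallocated over remaining assessed value 830,379.
Redistributed shares: Unit 3B 22,081.38 → $22,080; Unit 2A 263,818.62 → $263,820.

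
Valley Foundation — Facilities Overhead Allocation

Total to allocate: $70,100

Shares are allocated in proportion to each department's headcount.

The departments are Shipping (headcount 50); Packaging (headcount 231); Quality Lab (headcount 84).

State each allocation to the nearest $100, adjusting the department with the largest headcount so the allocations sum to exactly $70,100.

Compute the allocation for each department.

Total headcount = 50 + 231 + 84 = 365.
Raw shares: Shipping 9,602.74; Packaging 44,364.66; Quality Lab 16,132.60.
After rounding ($100): Shipping $9,600; Packaging $44,400; Quality Lab $16,100. Sum = $70,100.
No rounding difference to absorb.

Shipping: $9,600 | Packaging: $44,400 | Quality Lab: $16,100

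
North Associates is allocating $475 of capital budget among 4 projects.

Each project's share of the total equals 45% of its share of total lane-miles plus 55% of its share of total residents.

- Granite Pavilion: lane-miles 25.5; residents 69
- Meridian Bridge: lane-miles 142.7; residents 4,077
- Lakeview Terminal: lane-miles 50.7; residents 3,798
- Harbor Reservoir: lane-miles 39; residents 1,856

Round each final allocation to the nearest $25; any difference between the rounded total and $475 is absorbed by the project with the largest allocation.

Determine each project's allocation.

Granite Pavilion: $25 · Meridian Bridge: $225 · Lakeview Terminal: $150 · Harbor Reservoir: $75

Totals — lane-miles 257.9, residents 9,800.
Composite weights (45% lane-miles + 55% residents): Granite Pavilion 0.0484; Meridian Bridge 0.4778; Lakeview Terminal 0.3016; Harbor Reservoir 0.1722.
Raw shares: Granite Pavilion 22.97; Meridian Bridge 226.96; Lakeview Terminal 143.27; Harbor Reservoir 81.80.
After rounding ($25): Granite Pavilion $25; Meridian Bridge $225; Lakeview Terminal $150; Harbor Reservoir $75. Sum = $475.
No rounding difference to absorb.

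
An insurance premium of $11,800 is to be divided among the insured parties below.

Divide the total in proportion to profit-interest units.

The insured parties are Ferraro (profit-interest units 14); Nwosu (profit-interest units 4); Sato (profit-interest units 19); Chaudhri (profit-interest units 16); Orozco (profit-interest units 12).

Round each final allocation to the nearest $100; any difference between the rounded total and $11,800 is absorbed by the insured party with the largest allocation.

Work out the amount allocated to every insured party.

Total profit-interest units = 65.
Pro-rata amounts: Ferraro 14/65 × $11,800 = 2,541.54; Nwosu 4/65 × $11,800 = 726.15; Sato 19/65 × $11,800 = 3,449.23; Chaudhri 16/65 × $11,800 = 2,904.62; Orozco 12/65 × $11,800 = 2,178.46.
Rounded to nearest $100: Ferraro $2,500; Nwosu $700; Sato $3,400; Chaudhri $2,900; Orozco $2,200. Sum = $11,700.
Difference $11,800 − $11,700 = +$100 applied to largest allocation (Sato): Sato becomes $3,500.

Ferraro: $2,500; Nwosu: $700; Sato: $3,500; Chaudhri: $2,900; Orozco: $2,200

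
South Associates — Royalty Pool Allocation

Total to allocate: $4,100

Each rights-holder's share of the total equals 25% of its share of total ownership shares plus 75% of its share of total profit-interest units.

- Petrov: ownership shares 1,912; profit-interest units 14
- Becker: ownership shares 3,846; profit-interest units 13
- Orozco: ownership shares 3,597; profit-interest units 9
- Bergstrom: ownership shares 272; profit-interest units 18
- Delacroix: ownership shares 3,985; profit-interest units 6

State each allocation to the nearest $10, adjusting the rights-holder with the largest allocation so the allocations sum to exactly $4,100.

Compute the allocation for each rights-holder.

Petrov: $860 | Becker: $960 | Orozco: $730 | Bergstrom: $940 | Delacroix: $610

Ownership shares total 13,612; profit-interest units total 60.
Blended shares (25% ownership shares + 75% profit-interest units): Petrov 0.2101; Becker 0.2331; Orozco 0.1786; Bergstrom 0.2300; Delacroix 0.1482.
Pro-rata amounts: Petrov 861.48; Becker 955.86; Orozco 732.11; Bergstrom 942.98; Delacroix 607.58.
Rounded to nearest $10: Petrov $860; Becker $960; Orozco $730; Bergstrom $940; Delacroix $610. Sum = $4,100.
Sum already equals the total — no adjustment.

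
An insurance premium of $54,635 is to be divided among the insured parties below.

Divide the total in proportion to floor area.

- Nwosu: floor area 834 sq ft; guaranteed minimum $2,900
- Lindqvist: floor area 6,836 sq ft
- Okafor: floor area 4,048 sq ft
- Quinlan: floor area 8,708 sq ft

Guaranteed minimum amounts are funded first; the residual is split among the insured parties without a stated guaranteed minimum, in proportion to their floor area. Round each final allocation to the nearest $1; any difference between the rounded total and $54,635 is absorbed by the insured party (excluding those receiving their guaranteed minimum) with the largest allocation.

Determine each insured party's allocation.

Fund the minimums — Nwosu $2,900. Residual $51,735.
Residual split over remaining floor area 19,592: Lindqvist 18,051.27 → $18,051; Okafor 10,689.22 → $10,689; Quinlan 22,994.51 → $22,995.

Nwosu: $2,900; Lindqvist: $18,051; Okafor: $10,689; Quinlan: $22,995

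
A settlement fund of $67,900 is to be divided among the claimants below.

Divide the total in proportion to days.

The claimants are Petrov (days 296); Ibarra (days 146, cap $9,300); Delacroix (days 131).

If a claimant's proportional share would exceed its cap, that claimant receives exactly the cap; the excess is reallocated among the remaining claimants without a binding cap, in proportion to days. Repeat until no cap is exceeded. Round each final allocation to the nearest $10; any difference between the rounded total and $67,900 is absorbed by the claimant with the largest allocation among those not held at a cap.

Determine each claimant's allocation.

Total days = 573.
Pro-rata shares before constraints: Petrov 35,075.74; Ibarra 17,300.87; Delacroix 15,523.39.
Cap binds for Ibarra ($9,300); remaining pool $58,600 reallocated over remaining days 427.
Redistributed shares: Petrov 40,622.01 → $40,620; Delacroix 17,977.99 → $17,980.

Petrov: $40,620; Ibarra: $9,300; Delacroix: $17,980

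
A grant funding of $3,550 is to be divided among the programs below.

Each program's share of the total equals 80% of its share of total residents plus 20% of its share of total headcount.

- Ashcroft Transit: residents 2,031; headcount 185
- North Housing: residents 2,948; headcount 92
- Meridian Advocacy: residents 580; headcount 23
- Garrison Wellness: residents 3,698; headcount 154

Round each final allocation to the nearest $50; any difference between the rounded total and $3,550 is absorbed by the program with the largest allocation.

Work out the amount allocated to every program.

Totals — residents 9,257, headcount 454.
Combined weights (80% residents + 20% headcount): Ashcroft Transit 0.2570; North Housing 0.2953; Meridian Advocacy 0.0603; Garrison Wellness 0.3874.
Pro-rata amounts: Ashcroft Transit 912.42; North Housing 1,048.31; Meridian Advocacy 213.91; Garrison Wellness 1,375.36.
Rounded to nearest $50: Ashcroft Transit $900; North Housing $1,050; Meridian Advocacy $200; Garrison Wellness $1,400. Sum = $3,550.
No rounding difference to absorb.

Ashcroft Transit: $900 · North Housing: $1,050 · Meridian Advocacy: $200 · Garrison Wellness: $1,400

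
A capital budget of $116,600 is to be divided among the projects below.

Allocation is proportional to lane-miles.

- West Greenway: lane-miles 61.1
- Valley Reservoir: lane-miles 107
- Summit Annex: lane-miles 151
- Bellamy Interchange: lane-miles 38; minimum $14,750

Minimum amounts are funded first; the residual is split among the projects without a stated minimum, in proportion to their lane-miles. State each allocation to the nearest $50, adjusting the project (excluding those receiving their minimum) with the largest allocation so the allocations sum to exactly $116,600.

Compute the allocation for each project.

Minimums first: Bellamy Interchange $14,750. Remaining pool $101,850.
Remaining pool split over remaining lane-miles 319.1: West Greenway 19,501.83 → $19,500; Valley Reservoir 34,152.15 → $34,150; Summit Annex 48,196.02 → $48,200.

West Greenway: $19,500; Valley Reservoir: $34,150; Summit Annex: $48,200; Bellamy Interchange: $14,750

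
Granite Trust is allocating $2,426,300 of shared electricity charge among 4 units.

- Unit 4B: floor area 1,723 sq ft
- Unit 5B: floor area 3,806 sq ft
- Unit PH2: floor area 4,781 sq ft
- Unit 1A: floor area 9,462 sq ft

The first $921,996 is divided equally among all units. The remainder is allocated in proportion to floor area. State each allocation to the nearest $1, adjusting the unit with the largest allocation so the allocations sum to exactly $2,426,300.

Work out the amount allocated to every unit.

Unit 4B: $361,589 | Unit 5B: $520,069 | Unit PH2: $594,250 | Unit 1A: $950,392

Equal tier: $921,996 ÷ 4 = $230,499 apiece.
Remainder $1,504,304 by floor area (total 19,772): Unit 4B 131,090.22 → $131,090; Unit 5B 289,570.15 → $289,570; Unit PH2 363,750.63 → $363,751; Unit 1A 719,893.00 → $719,893.
Totals: Unit 4B $230,499 + $131,090 = $361,589; Unit 5B $230,499 + $289,570 = $520,069; Unit PH2 $230,499 + $363,751 = $594,250; Unit 1A $230,499 + $719,893 = $950,392.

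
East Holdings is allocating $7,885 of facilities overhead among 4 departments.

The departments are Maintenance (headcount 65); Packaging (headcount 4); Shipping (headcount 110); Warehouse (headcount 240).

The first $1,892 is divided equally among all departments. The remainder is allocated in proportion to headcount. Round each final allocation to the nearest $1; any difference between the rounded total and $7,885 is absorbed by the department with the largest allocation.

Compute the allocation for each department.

First tranche $1,892 split equally: $473 each.
Remainder $5,993 by headcount (total 419): Maintenance 929.70 → $930; Packaging 57.21 → $57; Shipping 1,573.34 → $1,573; Warehouse 3,432.74 → $3,433.
Totals: Maintenance $473 + $930 = $1,403; Packaging $473 + $57 = $530; Shipping $473 + $1,573 = $2,046; Warehouse $473 + $3,433 = $3,906.

Maintenance: $1,403; Packaging: $530; Shipping: $2,046; Warehouse: $3,906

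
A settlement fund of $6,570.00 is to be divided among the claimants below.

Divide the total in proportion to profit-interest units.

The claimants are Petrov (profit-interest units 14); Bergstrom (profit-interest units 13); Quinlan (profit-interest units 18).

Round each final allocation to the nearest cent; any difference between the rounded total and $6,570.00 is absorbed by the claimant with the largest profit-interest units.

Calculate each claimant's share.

Profit-interest units total: 14 + 13 + 18 = 45.
Pro-rata amounts: Petrov 2,044.0000; Bergstrom 1,898.0000; Quinlan 2,628.0000.
Rounded to nearest cent: Petrov $2,044.00; Bergstrom $1,898.00; Quinlan $2,628.00. Sum = $6,570.00.
Sum already equals the total — no adjustment.

Petrov: $2,044.00 · Bergstrom: $1,898.00 · Quinlan: $2,628.00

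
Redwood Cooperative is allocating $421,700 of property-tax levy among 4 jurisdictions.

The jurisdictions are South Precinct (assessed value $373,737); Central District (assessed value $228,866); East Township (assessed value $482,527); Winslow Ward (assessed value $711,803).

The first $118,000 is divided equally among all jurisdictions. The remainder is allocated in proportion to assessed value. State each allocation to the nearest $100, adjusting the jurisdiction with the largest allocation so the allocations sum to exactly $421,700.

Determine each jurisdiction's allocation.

South Precinct: $92,700 | Central District: $68,200 | East Township: $111,100 | Winslow Ward: $149,700

First tranche $118,000 split equally: $29,500 each.
Remainder $303,700 by assessed value (total 1,796,933): South Precinct 63,165.36 → $63,200; Central District 38,680.69 → $38,700; East Township 81,551.98 → $81,600; Winslow Ward 120,301.97 → $120,300.
Rounding difference −$100 on remainder applied to Winslow Ward.
Totals: South Precinct $29,500 + $63,200 = $92,700; Central District $29,500 + $38,700 = $68,200; East Township $29,500 + $81,600 = $111,100; Winslow Ward $29,500 + $120,200 = $149,700.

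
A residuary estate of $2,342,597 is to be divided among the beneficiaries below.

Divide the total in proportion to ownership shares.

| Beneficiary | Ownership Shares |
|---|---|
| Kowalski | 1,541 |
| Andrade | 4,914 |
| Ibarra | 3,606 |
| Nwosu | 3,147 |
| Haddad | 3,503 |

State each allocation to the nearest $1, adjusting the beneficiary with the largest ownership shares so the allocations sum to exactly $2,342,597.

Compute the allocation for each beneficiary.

Kowalski: $216,022 · Andrade: $688,858 · Ibarra: $505,500 · Nwosu: $441,156 · Haddad: $491,061

Sum of ownership shares: 16,711.
Pro-rata amounts: Kowalski 1,541/16,711 × $2,342,597 = 216,021.90; Andrade 4,914/16,711 × $2,342,597 = 688,858.93; Ibarra 3,606/16,711 × $2,342,597 = 505,499.66; Nwosu 3,147/16,711 × $2,342,597 = 441,155.69; Haddad 3,503/16,711 × $2,342,597 = 491,060.82.
After rounding ($1): Kowalski $216,022; Andrade $688,859; Ibarra $505,500; Nwosu $441,156; Haddad $491,061. Sum = $2,342,598.
Difference $2,342,597 − $2,342,598 = −$1 applied to largest ownership shares (Andrade): Andrade becomes $688,858.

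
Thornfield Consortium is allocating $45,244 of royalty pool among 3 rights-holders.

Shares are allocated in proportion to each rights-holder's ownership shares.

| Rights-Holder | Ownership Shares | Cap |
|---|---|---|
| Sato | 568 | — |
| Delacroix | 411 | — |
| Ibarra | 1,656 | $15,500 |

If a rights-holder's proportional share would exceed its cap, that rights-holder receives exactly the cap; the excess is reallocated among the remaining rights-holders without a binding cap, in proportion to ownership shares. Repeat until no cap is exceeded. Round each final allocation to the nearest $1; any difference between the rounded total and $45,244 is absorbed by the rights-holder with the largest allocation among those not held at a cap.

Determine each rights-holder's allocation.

Sato: $17,257 · Delacroix: $12,487 · Ibarra: $15,500

Sum of ownership shares: 2,635.
Pro-rata shares before constraints: Sato 9,752.79; Delacroix 7,057.03; Ibarra 28,434.18.
Capped: Ibarra ($15,500); residual $29,744 reallocated over remaining ownership shares 979.
Redistributed shares: Sato 17,256.99 → $17,257; Delacroix 12,487.01 → $12,487.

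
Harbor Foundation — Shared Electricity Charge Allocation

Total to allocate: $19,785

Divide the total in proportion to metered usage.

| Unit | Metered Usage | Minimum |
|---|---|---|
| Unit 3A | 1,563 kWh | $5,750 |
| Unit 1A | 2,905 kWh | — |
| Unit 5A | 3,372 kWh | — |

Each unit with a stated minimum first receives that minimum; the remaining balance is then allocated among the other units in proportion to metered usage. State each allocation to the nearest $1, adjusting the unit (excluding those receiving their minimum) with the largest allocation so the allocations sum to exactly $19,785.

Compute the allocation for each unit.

Minimums first: Unit 3A $5,750. Balance $14,035.
Balance split over remaining metered usage 6,277: Unit 1A 6,495.41 → $6,495; Unit 5A 7,539.59 → $7,540.

Unit 3A: $5,750; Unit 1A: $6,495; Unit 5A: $7,540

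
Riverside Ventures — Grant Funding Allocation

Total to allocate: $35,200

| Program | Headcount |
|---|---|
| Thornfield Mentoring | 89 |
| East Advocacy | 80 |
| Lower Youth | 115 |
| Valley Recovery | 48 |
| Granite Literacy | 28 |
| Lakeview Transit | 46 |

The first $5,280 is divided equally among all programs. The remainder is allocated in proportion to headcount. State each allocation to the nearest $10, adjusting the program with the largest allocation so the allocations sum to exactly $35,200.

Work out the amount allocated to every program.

First tranche $5,280 split equally: $880 each.
Remainder $29,920 by headcount (total 406): Thornfield Mentoring 6,558.82 → $6,560; East Advocacy 5,895.57 → $5,900; Lower Youth 8,474.88 → $8,470; Valley Recovery 3,537.34 → $3,540; Granite Literacy 2,063.45 → $2,060; Lakeview Transit 3,389.95 → $3,390.
Totals: Thornfield Mentoring $880 + $6,560 = $7,440; East Advocacy $880 + $5,900 = $6,780; Lower Youth $880 + $8,470 = $9,350; Valley Recovery $880 + $3,540 = $4,420; Granite Literacy $880 + $2,060 = $2,940; Lakeview Transit $880 + $3,390 = $4,270.

Thornfield Mentoring: $7,440 | East Advocacy: $6,780 | Lower Youth: $9,350 | Valley Recovery: $4,420 | Granite Literacy: $2,940 | Lakeview Transit: $4,270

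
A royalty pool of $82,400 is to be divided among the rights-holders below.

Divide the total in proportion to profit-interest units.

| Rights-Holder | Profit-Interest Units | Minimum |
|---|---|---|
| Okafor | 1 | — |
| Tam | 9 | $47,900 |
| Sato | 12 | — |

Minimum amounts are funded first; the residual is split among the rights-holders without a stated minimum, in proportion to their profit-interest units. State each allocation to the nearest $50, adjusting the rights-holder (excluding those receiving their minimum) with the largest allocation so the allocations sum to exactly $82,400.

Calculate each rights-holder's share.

Minimums first: Tam $47,900. Balance $34,500.
Balance split over remaining profit-interest units 13: Okafor 2,653.85 → $2,650; Sato 31,846.15 → $31,850.

Okafor: $2,650 | Tam: $47,900 | Sato: $31,850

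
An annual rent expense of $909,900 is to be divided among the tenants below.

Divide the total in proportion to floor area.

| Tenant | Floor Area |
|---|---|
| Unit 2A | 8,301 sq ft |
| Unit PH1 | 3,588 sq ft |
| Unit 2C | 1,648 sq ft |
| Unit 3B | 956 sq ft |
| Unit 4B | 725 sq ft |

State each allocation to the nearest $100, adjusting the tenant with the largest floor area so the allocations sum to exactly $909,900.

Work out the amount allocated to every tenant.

Unit 2A: $496,400; Unit PH1: $214,500; Unit 2C: $98,500; Unit 3B: $57,200; Unit 4B: $43,300

Sum of floor area: 8,301 + 3,588 + 1,648 + 956 + 725 = 15,218.
Raw shares: Unit 2A 496,325.40; Unit PH1 214,530.24; Unit 2C 98,535.63; Unit 3B 57,160.23; Unit 4B 43,348.50.
After rounding ($100): Unit 2A $496,300; Unit PH1 $214,500; Unit 2C $98,500; Unit 3B $57,200; Unit 4B $43,300. Sum = $909,800.
Difference $909,900 − $909,800 = +$100 applied to largest floor area (Unit 2A): Unit 2A becomes $496,400.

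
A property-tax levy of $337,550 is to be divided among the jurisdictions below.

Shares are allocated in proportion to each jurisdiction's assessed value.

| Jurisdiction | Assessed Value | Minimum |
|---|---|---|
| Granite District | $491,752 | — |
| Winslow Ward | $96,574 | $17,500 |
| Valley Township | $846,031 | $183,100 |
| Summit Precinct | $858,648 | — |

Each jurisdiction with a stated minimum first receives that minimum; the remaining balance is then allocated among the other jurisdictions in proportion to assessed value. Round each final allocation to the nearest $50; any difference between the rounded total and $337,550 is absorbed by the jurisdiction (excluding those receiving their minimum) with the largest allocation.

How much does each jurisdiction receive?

Granite District: $49,850 | Winslow Ward: $17,500 | Valley Township: $183,100 | Summit Precinct: $87,100

Minimums first: Winslow Ward $17,500; Valley Township $183,100. Remaining pool $136,950.
Remaining pool split over remaining assessed value 1,350,400: Granite District 49,870.73 → $49,850; Summit Precinct 87,079.27 → $87,100.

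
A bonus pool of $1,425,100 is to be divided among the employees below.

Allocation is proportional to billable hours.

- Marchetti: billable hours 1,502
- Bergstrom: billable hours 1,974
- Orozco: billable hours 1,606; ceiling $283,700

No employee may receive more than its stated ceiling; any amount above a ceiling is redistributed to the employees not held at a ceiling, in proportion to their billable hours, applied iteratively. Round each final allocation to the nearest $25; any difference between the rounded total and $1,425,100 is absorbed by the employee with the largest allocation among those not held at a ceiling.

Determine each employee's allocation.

Marchetti: $493,200 · Bergstrom: $648,200 · Orozco: $283,700

Billable hours total: 5,082.
Unconstrained shares: Marchetti 421,192.48; Bergstrom 553,551.24; Orozco 450,356.28.
Capped: Orozco ($283,700); residual $1,141,400 reallocated over remaining billable hours 3,476.
Shares after redistribution: Marchetti 493,205.64 → $493,200; Bergstrom 648,194.36 → $648,200.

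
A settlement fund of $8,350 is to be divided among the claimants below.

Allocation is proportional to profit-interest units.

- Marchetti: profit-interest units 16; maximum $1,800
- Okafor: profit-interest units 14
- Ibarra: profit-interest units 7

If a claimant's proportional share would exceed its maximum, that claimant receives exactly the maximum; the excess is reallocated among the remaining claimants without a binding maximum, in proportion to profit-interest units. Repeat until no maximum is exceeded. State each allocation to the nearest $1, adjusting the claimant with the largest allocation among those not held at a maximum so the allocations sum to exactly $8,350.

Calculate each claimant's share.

Marchetti: $1,800 | Okafor: $4,367 | Ibarra: $2,183

Profit-interest units total: 37.
Unconstrained shares: Marchetti 3,610.81; Okafor 3,159.46; Ibarra 1,579.73.
Held at cap: Marchetti ($1,800); residual $6,550 reallocated over remaining profit-interest units 21.
Shares after redistribution: Okafor 4,366.67 → $4,367; Ibarra 2,183.33 → $2,183.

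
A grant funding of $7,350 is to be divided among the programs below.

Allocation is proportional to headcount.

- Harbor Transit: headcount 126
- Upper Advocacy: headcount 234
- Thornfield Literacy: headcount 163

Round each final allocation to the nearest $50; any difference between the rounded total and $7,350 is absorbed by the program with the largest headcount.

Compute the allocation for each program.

Sum of headcount: 126 + 234 + 163 = 523.
Proportional shares: Harbor Transit 1,770.75; Upper Advocacy 3,288.53; Thornfield Literacy 2,290.73.
At nearest $50: Harbor Transit $1,750; Upper Advocacy $3,300; Thornfield Literacy $2,300. Sum = $7,350.
No rounding difference to absorb.

Harbor Transit: $1,750 · Upper Advocacy: $3,300 · Thornfield Literacy: $2,300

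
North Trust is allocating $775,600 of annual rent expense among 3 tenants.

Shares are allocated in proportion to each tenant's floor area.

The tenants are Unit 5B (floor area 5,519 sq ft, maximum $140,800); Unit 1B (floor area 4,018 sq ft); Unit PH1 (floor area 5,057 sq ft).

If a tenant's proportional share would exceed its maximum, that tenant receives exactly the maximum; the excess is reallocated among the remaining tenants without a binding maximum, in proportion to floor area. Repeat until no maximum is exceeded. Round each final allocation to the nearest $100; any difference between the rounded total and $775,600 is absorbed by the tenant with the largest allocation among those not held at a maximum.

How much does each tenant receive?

Unit 5B: $140,800 | Unit 1B: $281,100 | Unit PH1: $353,700

Combined floor area = 14,594.
Unconstrained shares: Unit 5B 293,307.96; Unit 1B 213,537.12; Unit PH1 268,754.91.
Cap binds for Unit 5B ($140,800); residual $634,800 reallocated over remaining floor area 9,075.
Shares after redistribution: Unit 1B 281,060.76 → $281,100; Unit PH1 353,739.24 → $353,700.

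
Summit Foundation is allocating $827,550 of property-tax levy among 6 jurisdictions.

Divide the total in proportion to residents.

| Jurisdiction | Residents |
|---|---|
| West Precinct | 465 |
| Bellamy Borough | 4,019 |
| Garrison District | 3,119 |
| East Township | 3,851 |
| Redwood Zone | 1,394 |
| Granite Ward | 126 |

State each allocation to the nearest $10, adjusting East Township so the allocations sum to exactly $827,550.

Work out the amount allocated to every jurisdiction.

Combined residents = 12,974.
Raw shares: West Precinct 465/12,974 × $827,550 = 29,660.15; Bellamy Borough 4,019/12,974 × $827,550 = 256,352.97; Garrison District 3,119/12,974 × $827,550 = 198,946.23; East Township 3,851/12,974 × $827,550 = 245,637.05; Redwood Zone 1,394/12,974 × $827,550 = 88,916.66; Granite Ward 126/12,974 × $827,550 = 8,036.94.
Rounded to nearest $10: West Precinct $29,660; Bellamy Borough $256,350; Garrison District $198,950; East Township $245,640; Redwood Zone $88,920; Granite Ward $8,040. Sum = $827,560.
Difference $827,550 − $827,560 = −$10 applied to East Township: East Township becomes $245,630.

West Precinct: $29,660; Bellamy Borough: $256,350; Garrison District: $198,950; East Township: $245,630; Redwood Zone: $88,920; Granite Ward: $8,040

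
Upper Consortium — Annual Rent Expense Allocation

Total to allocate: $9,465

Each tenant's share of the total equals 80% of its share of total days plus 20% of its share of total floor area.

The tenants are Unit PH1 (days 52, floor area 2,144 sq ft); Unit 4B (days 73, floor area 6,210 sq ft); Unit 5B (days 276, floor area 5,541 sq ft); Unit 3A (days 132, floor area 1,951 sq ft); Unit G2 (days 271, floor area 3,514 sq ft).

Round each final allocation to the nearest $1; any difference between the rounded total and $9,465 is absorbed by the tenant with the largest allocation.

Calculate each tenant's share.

Unit PH1: $699 · Unit 4B: $1,295 · Unit 5B: $3,141 · Unit 3A: $1,434 · Unit G2: $2,896

Totals — days 804, floor area 19,360.
Blended shares (80% days + 20% floor area): Unit PH1 0.0739; Unit 4B 0.1368; Unit 5B 0.3319; Unit 3A 0.1515; Unit G2 0.3060.
Proportional shares: Unit PH1 699.37; Unit 4B 1,294.71; Unit 5B 3,141.14; Unit 3A 1,433.93; Unit G2 2,895.85.
At nearest $1: Unit PH1 $699; Unit 4B $1,295; Unit 5B $3,141; Unit 3A $1,434; Unit G2 $2,896. Sum = $9,465.
Rounded total matches; no reconciliation needed.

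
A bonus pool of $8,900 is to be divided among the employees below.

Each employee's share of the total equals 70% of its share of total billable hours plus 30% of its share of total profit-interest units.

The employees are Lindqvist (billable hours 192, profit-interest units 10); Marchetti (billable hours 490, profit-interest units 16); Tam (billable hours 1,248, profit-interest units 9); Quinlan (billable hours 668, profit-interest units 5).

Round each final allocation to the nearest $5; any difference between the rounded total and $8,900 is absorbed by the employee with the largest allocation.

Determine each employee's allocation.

Lindqvist: $1,130 | Marchetti: $2,245 | Tam: $3,590 | Quinlan: $1,935

Totals — billable hours 2,598, profit-interest units 40.
Combined weights (70% billable hours + 30% profit-interest units): Lindqvist 0.1267; Marchetti 0.2520; Tam 0.4038; Quinlan 0.2175.
Pro-rata amounts: Lindqvist 1,127.92; Marchetti 2,243.02; Tam 3,593.45; Quinlan 1,935.61.
Rounded to nearest $5: Lindqvist $1,130; Marchetti $2,245; Tam $3,595; Quinlan $1,935. Sum = $8,905.
Difference $8,900 − $8,905 = −$5 applied to largest allocation (Tam): Tam becomes $3,590.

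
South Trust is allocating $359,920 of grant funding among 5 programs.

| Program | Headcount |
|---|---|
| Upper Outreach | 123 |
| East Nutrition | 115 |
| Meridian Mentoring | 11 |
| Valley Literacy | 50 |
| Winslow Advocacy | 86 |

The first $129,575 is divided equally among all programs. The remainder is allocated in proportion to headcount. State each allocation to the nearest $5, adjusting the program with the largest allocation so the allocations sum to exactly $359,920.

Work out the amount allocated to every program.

Upper Outreach: $99,505; East Nutrition: $94,720; Meridian Mentoring: $32,495; Valley Literacy: $55,830; Winslow Advocacy: $77,370

First tranche $129,575 split equally: $25,915 each.
Remainder $230,345 by headcount (total 385): Upper Outreach 73,590.74 → $73,590; East Nutrition 68,804.35 → $68,805; Meridian Mentoring 6,581.29 → $6,580; Valley Literacy 29,914.94 → $29,915; Winslow Advocacy 51,453.69 → $51,455.
Totals: Upper Outreach $25,915 + $73,590 = $99,505; East Nutrition $25,915 + $68,805 = $94,720; Meridian Mentoring $25,915 + $6,580 = $32,495; Valley Literacy $25,915 + $29,915 = $55,830; Winslow Advocacy $25,915 + $51,455 = $77,370.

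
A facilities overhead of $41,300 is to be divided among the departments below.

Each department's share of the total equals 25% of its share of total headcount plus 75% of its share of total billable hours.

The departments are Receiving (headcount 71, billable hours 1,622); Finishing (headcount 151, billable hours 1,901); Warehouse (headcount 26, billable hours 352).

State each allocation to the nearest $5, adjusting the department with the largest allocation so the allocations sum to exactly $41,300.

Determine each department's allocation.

Receiving: $15,920; Finishing: $21,485; Warehouse: $3,895

Headcount total 248; billable hours total 3,875.
Composite weights (25% headcount + 75% billable hours): Receiving 0.3855; Finishing 0.5202; Warehouse 0.0943.
Unrounded shares: Receiving 15,921.48; Finishing 21,482.33; Warehouse 3,896.19.
At nearest $5: Receiving $15,920; Finishing $21,480; Warehouse $3,895. Sum = $41,295.
Difference $41,300 − $41,295 = +$5 applied to largest allocation (Finishing): Finishing becomes $21,485.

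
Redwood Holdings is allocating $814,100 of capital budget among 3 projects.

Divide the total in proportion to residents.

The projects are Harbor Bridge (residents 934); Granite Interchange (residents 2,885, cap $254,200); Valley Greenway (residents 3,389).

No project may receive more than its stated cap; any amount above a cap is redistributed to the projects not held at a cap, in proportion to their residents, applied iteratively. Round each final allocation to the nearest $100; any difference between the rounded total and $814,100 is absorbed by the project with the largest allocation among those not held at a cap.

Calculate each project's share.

Harbor Bridge: $121,000 · Granite Interchange: $254,200 · Valley Greenway: $438,900

Total residents = 7,208.
Pro-rata shares before constraints: Harbor Bridge 105,489.65; Granite Interchange 325,843.30; Valley Greenway 382,767.05.
Cap binds for Granite Interchange ($254,200); residual $559,900 reallocated over remaining residents 4,323.
Remaining shares: Harbor Bridge 120,968.45 → $121,000; Valley Greenway 438,931.55 → $438,900.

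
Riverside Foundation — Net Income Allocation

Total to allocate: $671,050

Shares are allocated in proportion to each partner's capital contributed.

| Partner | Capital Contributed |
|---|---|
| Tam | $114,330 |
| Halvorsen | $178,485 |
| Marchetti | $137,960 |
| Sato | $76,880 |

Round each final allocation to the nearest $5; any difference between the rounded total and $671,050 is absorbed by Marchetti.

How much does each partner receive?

Tam: $151,130 · Halvorsen: $235,935 · Marchetti: $182,360 · Sato: $101,625

Combined capital contributed = 507,655.
Pro-rata amounts: Tam 114,330/507,655 × $671,050 = 151,128.52; Halvorsen 178,485/507,655 × $671,050 = 235,932.59; Marchetti 137,960/507,655 × $671,050 = 182,364.12; Sato 76,880/507,655 × $671,050 = 101,624.77.
At nearest $5: Tam $151,130; Halvorsen $235,935; Marchetti $182,365; Sato $101,625. Sum = $671,055.
Difference $671,050 − $671,055 = −$5 applied to Marchetti: Marchetti becomes $182,360.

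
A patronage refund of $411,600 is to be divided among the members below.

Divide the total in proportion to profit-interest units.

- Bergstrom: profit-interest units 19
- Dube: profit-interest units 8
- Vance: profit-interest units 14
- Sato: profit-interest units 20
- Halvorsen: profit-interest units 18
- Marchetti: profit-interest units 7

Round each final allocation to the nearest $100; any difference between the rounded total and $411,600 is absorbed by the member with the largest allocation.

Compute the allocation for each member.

Bergstrom: $90,900 | Dube: $38,300 | Vance: $67,000 | Sato: $95,800 | Halvorsen: $86,100 | Marchetti: $33,500

Total profit-interest units = 86.
Proportional shares: Bergstrom 19/86 × $411,600 = 90,934.88; Dube 8/86 × $411,600 = 38,288.37; Vance 14/86 × $411,600 = 67,004.65; Sato 20/86 × $411,600 = 95,720.93; Halvorsen 18/86 × $411,600 = 86,148.84; Marchetti 7/86 × $411,600 = 33,502.33.
Rounded to nearest $100: Bergstrom $90,900; Dube $38,300; Vance $67,000; Sato $95,700; Halvorsen $86,100; Marchetti $33,500. Sum = $411,500.
Difference $411,600 − $411,500 = +$100 applied to largest allocation (Sato): Sato becomes $95,800.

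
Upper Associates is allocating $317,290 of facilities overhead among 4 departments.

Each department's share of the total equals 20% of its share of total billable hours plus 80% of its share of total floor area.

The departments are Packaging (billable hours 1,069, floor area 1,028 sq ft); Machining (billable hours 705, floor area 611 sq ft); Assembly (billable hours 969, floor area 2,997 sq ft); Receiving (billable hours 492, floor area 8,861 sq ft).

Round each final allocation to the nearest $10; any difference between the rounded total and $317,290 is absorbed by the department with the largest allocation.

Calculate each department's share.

Packaging: $40,300 | Machining: $25,320 | Assembly: $75,370 | Receiving: $176,300

Billable hours total 3,235; floor area total 13,497.
Blended shares (20% billable hours + 80% floor area): Packaging 0.1270; Machining 0.0798; Assembly 0.2375; Receiving 0.5556.
Pro-rata amounts: Packaging 40,302.72; Machining 25,320.13; Assembly 75,371.21; Receiving 176,295.94.
At nearest $10: Packaging $40,300; Machining $25,320; Assembly $75,370; Receiving $176,300. Sum = $317,290.
No rounding difference to absorb.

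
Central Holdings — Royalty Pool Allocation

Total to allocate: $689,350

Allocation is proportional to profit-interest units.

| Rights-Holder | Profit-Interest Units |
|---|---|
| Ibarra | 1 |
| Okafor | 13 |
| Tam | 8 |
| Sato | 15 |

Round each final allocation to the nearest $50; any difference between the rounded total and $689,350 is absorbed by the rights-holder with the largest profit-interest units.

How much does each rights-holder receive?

Combined profit-interest units = 1 + 13 + 8 + 15 = 37.
Unrounded shares: Ibarra 18,631.08; Okafor 242,204.05; Tam 149,048.65; Sato 279,466.22.
Rounded to nearest $50: Ibarra $18,650; Okafor $242,200; Tam $149,050; Sato $279,450. Sum = $689,350.
Rounded total matches; no reconciliation needed.

Ibarra: $18,650 · Okafor: $242,200 · Tam: $149,050 · Sato: $279,450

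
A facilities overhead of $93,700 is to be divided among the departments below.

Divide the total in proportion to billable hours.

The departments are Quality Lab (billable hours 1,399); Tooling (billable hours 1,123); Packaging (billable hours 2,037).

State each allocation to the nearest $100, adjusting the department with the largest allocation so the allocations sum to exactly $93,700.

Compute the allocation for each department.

Sum of billable hours: 4,559.
Unrounded shares: Quality Lab 1,399/4,559 × $93,700 = 28,753.30; Tooling 1,123/4,559 × $93,700 = 23,080.74; Packaging 2,037/4,559 × $93,700 = 41,865.96.
After rounding ($100): Quality Lab $28,800; Tooling $23,100; Packaging $41,900. Sum = $93,800.
Difference $93,700 − $93,800 = −$100 applied to largest allocation (Packaging): Packaging becomes $41,800.

Quality Lab: $28,800 | Tooling: $23,100 | Packaging: $41,800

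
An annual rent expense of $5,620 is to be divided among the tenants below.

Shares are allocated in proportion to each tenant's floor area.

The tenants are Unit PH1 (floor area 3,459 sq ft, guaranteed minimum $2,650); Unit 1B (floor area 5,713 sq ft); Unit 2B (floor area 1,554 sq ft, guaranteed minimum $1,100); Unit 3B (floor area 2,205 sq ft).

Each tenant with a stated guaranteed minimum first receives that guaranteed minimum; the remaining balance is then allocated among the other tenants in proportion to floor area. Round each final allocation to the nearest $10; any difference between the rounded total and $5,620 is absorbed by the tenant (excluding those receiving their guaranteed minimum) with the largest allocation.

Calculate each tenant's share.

Unit PH1: $2,650 · Unit 1B: $1,350 · Unit 2B: $1,100 · Unit 3B: $520

Guaranteed amounts: Unit PH1 $2,650; Unit 2B $1,100. Remaining pool $1,870.
Remaining pool split over remaining floor area 7,918: Unit 1B 1,349.24 → $1,350; Unit 3B 520.76 → $520.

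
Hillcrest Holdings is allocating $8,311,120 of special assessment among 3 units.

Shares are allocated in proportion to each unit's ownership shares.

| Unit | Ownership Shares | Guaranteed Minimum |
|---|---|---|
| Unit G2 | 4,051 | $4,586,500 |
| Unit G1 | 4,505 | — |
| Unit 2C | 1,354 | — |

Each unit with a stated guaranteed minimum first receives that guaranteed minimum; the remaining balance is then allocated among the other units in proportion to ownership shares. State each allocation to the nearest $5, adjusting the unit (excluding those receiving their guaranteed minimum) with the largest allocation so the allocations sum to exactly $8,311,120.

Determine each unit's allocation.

Unit G2: $4,586,500; Unit G1: $2,863,870; Unit 2C: $860,750

Minimums first: Unit G2 $4,586,500. Balance $3,724,620.
Balance split over remaining ownership shares 5,859: Unit G1 2,863,869.79 → $2,863,870; Unit 2C 860,750.21 → $860,750.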